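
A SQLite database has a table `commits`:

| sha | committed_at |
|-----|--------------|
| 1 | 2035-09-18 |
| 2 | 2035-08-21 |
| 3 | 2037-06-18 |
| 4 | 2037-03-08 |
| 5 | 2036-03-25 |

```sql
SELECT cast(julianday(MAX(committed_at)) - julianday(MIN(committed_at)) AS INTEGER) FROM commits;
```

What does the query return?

MIN = 2035-08-21, MAX = 2037-06-18.
10 days remain in August 2035 after the 21st (31 − 21).
Full months from September 2035 through May 2037 contribute their day counts.
Then 18 days into June 2037.
Total: 10 + 30 + 31 + 30 + 31 + 31 + 29 + 31 + 30 + 31 + 30 + 31 + 31 + 30 + 31 + 30 + 31 + 31 + 28 + 31 + 30 + 31 + 18 = 667.

667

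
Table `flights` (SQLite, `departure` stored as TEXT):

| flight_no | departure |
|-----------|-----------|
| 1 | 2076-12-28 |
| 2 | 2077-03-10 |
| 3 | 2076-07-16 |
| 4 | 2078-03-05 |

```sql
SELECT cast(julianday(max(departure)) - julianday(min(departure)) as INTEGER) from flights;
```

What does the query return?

MIN = 2076-07-16, MAX = 2078-03-05.
15 days remain in July 2076 after the 16th (31 − 16).
Full months from August 2076 through February 2078 contribute their day counts.
Then 5 days into March 2078.
Total: 15 + 31 + 30 + 31 + 30 + 31 + 31 + 28 + 31 + 30 + 31 + 30 + 31 + 31 + 30 + 31 + 30 + 31 + 31 + 28 + 5 = 597.

597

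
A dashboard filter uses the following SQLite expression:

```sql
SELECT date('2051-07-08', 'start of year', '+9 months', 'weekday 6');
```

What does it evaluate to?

2051-10-07

`start of year` rewinds 2051-07-08 to 2051-01-01.
Adding +9 months to 2051-01-01 gives 2051-10-01.
`weekday 6` advances to the next Saturday; 2051-10-01 is a Sunday, so it moves forward to 2051-10-07.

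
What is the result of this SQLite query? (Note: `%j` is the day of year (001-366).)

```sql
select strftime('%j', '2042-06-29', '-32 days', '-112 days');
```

036

First apply '-32 days', '-112 days': 2042-06-29 → 2042-02-05.
Day-of-year for 2042-02-05: days since 2042-01-01 inclusive = 36, zero-padded to 036.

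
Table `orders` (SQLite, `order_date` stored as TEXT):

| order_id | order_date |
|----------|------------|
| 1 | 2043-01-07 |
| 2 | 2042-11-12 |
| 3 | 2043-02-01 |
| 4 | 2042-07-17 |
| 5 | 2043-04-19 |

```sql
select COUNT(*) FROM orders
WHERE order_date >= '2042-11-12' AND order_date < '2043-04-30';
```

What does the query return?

Rows in [2042-11-12, 2043-04-30): 2043-01-07, 2042-11-12, 2043-02-01, 2043-04-19 → 4 rows.

4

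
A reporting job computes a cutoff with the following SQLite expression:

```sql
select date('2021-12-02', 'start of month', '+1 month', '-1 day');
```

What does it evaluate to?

2021-12-31

`start of month` rewinds 2021-12-02 to 2021-12-01.
Adding +1 month to 2021-12-01 gives 2022-01-01.
Going back 1 day from 2022-01-01 reaches 2021-12-31 (last day of December, 31 days).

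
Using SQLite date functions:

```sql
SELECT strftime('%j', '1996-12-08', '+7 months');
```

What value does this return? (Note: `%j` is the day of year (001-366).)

189

First apply '+7 months': 1996-12-08 → 1997-07-08.
Day-of-year for 1997-07-08: days since 1997-01-01 inclusive = 189, zero-padded to 189.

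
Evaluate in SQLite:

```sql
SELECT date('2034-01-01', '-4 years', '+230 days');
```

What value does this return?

2030-08-19

Adding -4 years to 2034-01-01 gives 2030-01-01.
Applying '+230 days' to 2030-01-01: counting 230 days forward gives 2030-08-19.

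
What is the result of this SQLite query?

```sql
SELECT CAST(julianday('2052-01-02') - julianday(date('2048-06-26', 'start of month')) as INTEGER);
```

`start of month` rewinds 2048-06-26 to 2048-06-01.
29 days remain in June 2048 after the 1st (30 − 1).
Full months from July 2048 through December 2051 contribute their day counts.
Then 2 days into January 2052.
Total: 29 + 31 + 31 + 30 + 31 + 30 + 31 + 31 + 28 + 31 + 30 + 31 + 30 + 31 + 31 + 30 + 31 + 30 + 31 + 31 + 28 + 31 + 30 + 31 + 30 + 31 + 31 + 30 + 31 + 30 + 31 + 31 + 28 + 31 + 30 + 31 + 30 + 31 + 31 + 30 + 31 + 30 + 31 + 2 = 1310.

1310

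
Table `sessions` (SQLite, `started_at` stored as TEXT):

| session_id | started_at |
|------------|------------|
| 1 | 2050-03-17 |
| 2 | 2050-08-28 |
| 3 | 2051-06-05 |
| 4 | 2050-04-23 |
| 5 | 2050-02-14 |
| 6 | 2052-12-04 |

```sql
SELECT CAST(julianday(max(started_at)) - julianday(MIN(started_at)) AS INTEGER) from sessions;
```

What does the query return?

MIN = 2050-02-14, MAX = 2052-12-04.
14 days remain in February 2050 after the 14th (28 − 14).
Full months from March 2050 through November 2052 contribute their day counts.
Then 4 days into December 2052.
Total: 14 + 31 + 30 + 31 + 30 + 31 + 31 + 30 + 31 + 30 + 31 + 31 + 28 + 31 + 30 + 31 + 30 + 31 + 31 + 30 + 31 + 30 + 31 + 31 + 29 + 31 + 30 + 31 + 30 + 31 + 31 + 30 + 31 + 30 + 4 = 1024.

1024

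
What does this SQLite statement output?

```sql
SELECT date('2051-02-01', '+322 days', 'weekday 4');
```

2051-12-21

Applying '+322 days' to 2051-02-01: counting 322 days forward gives 2051-12-20.
`weekday 4` advances to the next Thursday; 2051-12-20 is a Wednesday, so it moves forward to 2051-12-21.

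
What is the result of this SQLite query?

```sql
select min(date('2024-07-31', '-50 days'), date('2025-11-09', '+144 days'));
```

date('2024-07-31', '-50 days') → 2024-06-11.
date('2025-11-09', '+144 days') → 2026-04-02.
Earlier of the two is 2024-06-11.

2024-06-11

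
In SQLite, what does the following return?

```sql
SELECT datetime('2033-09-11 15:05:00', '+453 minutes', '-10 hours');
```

453 minutes = 7h 33m; +453 minutes from 2033-09-11 15:05:00 is 2033-09-11 22:38:00.
-10 hours from 2033-09-11 22:38:00 is 2033-09-11 12:38:00.

2033-09-11 12:38:00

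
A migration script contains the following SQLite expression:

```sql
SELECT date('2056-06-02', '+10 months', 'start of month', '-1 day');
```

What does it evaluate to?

Adding +10 months to 2056-06-02 gives 2057-04-02.
`start of month` rewinds 2057-04-02 to 2057-04-01.
Going back 1 day from 2057-04-01 reaches 2057-03-31 (last day of March, 31 days).

2057-03-31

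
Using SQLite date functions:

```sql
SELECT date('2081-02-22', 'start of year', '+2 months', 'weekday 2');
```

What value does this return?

2081-03-04

`start of year` rewinds 2081-02-22 to 2081-01-01.
Adding +2 months to 2081-01-01 gives 2081-03-01.
`weekday 2` advances to the next Tuesday; 2081-03-01 is a Saturday, so it moves forward to 2081-03-04.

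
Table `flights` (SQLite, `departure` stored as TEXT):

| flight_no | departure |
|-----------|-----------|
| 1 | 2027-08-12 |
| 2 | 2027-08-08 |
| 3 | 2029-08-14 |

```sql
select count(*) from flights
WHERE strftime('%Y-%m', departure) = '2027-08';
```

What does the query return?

2

Rows with year-month 2027-08: 2027-08-12, 2027-08-08 → 2.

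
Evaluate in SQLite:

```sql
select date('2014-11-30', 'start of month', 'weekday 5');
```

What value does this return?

2014-11-07

`start of month` rewinds 2014-11-30 to 2014-11-01.
`weekday 5` advances to the next Friday; 2014-11-01 is a Saturday, so it moves forward to 2014-11-07.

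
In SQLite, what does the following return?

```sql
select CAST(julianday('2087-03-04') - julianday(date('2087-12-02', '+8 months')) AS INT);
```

-517

Adding +8 months to 2087-12-02 gives 2088-08-02.
27 days remain in March 2087 after the 4th (31 − 4).
Full months from April 2087 through July 2088 contribute their day counts.
Then 2 days into August 2088.
Total: 27 + 30 + 31 + 30 + 31 + 31 + 30 + 31 + 30 + 31 + 31 + 29 + 31 + 30 + 31 + 30 + 31 + 2 = 517.
The subtraction is earlier − later, so the result is −517 → -517.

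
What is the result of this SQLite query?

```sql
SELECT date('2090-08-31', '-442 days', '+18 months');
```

Applying '-442 days' to 2090-08-31: counting 442 days back gives 2089-06-15.
Adding +18 months to 2089-06-15 gives 2090-12-15.

2090-12-15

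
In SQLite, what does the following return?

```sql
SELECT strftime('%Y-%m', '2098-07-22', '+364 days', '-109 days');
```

2099-04

First apply '+364 days', '-109 days': 2098-07-22 → 2099-04-03.
`%Y-%m` extracts the year-month: 2099-04.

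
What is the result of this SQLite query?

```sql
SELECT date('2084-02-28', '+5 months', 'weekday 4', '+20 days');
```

2084-08-23

Adding +5 months to 2084-02-28 gives 2084-07-28.
`weekday 4` advances to the next Thursday; 2084-07-28 is a Friday, so it moves forward to 2084-08-03.
Advancing 20 more days within August lands on 2084-08-23.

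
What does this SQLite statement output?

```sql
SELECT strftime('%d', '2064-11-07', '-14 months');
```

07

First apply '-14 months': 2064-11-07 → 2063-09-07.
`%d` extracts the 2-digit day of month: 07.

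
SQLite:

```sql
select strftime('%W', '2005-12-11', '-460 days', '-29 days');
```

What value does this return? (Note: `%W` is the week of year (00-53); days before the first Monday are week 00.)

32

First apply '-460 days', '-29 days': 2005-12-11 → 2004-08-09.
2004-08-09 is a Monday. SQLite's %W counts Mondays since the year started; the result is 32.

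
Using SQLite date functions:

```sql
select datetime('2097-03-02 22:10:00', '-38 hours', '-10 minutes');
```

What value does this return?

-38 hours from 2097-03-02 22:10:00 is 2097-03-01 08:10:00 (crosses midnight).
-10 minutes from 2097-03-01 08:10:00 is 2097-03-01 08:00:00.

2097-03-01 08:00:00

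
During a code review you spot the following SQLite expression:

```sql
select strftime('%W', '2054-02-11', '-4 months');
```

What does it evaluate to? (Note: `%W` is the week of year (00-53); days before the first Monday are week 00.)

First apply '-4 months': 2054-02-11 → 2053-10-11.
2053-10-11 is a Saturday. SQLite's %W counts Mondays since the year started; the result is 40.

40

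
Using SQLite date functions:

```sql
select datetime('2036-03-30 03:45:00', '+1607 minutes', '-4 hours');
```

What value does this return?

2036-03-31 02:32:00

1607 minutes = 26h 47m; +1607 minutes from 2036-03-30 03:45:00 is 2036-03-31 06:32:00 (crosses midnight).
-4 hours from 2036-03-31 06:32:00 is 2036-03-31 02:32:00.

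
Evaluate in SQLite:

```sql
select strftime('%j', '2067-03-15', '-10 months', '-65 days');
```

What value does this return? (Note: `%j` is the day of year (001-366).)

070

First apply '-10 months', '-65 days': 2067-03-15 → 2066-03-11.
Day-of-year for 2066-03-11: days since 2066-01-01 inclusive = 70, zero-padded to 070.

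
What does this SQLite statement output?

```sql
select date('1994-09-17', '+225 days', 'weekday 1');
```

Applying '+225 days' to 1994-09-17: counting 225 days forward gives 1995-04-30.
`weekday 1` advances to the next Monday; 1995-04-30 is a Sunday, so it moves forward to 1995-05-01.

1995-05-01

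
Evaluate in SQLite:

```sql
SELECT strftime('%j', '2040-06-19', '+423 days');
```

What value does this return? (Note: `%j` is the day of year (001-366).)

First apply '+423 days': 2040-06-19 → 2041-08-16.
Day-of-year for 2041-08-16: days since 2041-01-01 inclusive = 228, zero-padded to 228.

228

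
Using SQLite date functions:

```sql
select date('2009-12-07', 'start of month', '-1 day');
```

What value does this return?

2009-11-30

`start of month` rewinds 2009-12-07 to 2009-12-01.
Going back 1 day from 2009-12-01 reaches 2009-11-30 (last day of November, 30 days).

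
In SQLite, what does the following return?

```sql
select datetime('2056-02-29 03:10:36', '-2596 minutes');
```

2596 minutes = 43h 16m; -2596 minutes from 2056-02-29 03:10:36 is 2056-02-27 07:54:36 (crosses midnight).

2056-02-27 07:54:36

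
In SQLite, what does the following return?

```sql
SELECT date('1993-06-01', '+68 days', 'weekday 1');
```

1993-08-09

Applying '+68 days' to 1993-06-01: counting 68 days forward gives 1993-08-08.
`weekday 1` advances to the next Monday; 1993-08-08 is a Sunday, so it moves forward to 1993-08-09.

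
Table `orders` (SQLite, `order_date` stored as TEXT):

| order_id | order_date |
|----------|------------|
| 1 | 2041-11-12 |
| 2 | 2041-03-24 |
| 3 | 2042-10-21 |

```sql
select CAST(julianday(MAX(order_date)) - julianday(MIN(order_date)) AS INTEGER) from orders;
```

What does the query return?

576

MIN = 2041-03-24, MAX = 2042-10-21.
7 days remain in March 2041 after the 24th (31 − 24).
Full months from April 2041 through September 2042 contribute their day counts.
Then 21 days into October 2042.
Total: 7 + 30 + 31 + 30 + 31 + 31 + 30 + 31 + 30 + 31 + 31 + 28 + 31 + 30 + 31 + 30 + 31 + 31 + 30 + 21 = 576.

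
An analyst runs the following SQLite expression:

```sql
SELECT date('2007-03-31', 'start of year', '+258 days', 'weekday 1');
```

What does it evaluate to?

2007-09-17

`start of year` rewinds 2007-03-31 to 2007-01-01.
Applying '+258 days' to 2007-01-01: counting 258 days forward gives 2007-09-16.
`weekday 1` advances to the next Monday; 2007-09-16 is a Sunday, so it moves forward to 2007-09-17.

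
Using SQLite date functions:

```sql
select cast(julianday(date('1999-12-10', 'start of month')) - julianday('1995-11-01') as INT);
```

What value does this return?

`start of month` rewinds 1999-12-10 to 1999-12-01.
29 days remain in November 1995 after the 1st (30 − 1).
Full months from December 1995 through November 1999 contribute their day counts.
Then 1 day into December 1999.
Total: 29 + 31 + 31 + 29 + 31 + 30 + 31 + 30 + 31 + 31 + 30 + 31 + 30 + 31 + 31 + 28 + 31 + 30 + 31 + 30 + 31 + 31 + 30 + 31 + 30 + 31 + 31 + 28 + 31 + 30 + 31 + 30 + 31 + 31 + 30 + 31 + 30 + 31 + 31 + 28 + 31 + 30 + 31 + 30 + 31 + 31 + 30 + 31 + 30 + 1 = 1491.

1491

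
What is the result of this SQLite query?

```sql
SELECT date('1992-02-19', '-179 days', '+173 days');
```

1992-02-13

Applying '-179 days' to 1992-02-19: counting 179 days back gives 1991-08-24.
Applying '+173 days' to 1991-08-24: counting 173 days forward gives 1992-02-13.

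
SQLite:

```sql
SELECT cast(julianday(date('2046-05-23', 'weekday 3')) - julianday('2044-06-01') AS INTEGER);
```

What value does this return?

`weekday 3` advances to the next Wednesday; 2046-05-23 is already a Wednesday, so it stays at 2046-05-23.
29 days remain in June 2044 after the 1st (30 − 1).
Full months from July 2044 through April 2046 contribute their day counts.
Then 23 days into May 2046.
Total: 29 + 31 + 31 + 30 + 31 + 30 + 31 + 31 + 28 + 31 + 30 + 31 + 30 + 31 + 31 + 30 + 31 + 30 + 31 + 31 + 28 + 31 + 30 + 23 = 721.

721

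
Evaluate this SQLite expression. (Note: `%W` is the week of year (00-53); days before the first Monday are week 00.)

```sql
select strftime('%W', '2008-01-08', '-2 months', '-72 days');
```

First apply '-2 months', '-72 days': 2008-01-08 → 2007-08-28.
2007-08-28 is a Tuesday. SQLite's %W counts Mondays since the year started; the result is 35.

35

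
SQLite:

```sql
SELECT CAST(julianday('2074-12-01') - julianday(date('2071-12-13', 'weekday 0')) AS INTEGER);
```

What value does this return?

`weekday 0` advances to the next Sunday; 2071-12-13 is already a Sunday, so it stays at 2071-12-13.
18 days remain in December 2071 after the 13th (31 − 13).
Full months from January 2072 through November 2074 contribute their day counts.
Then 1 day into December 2074.
Total: 18 + 31 + 29 + 31 + 30 + 31 + 30 + 31 + 31 + 30 + 31 + 30 + 31 + 31 + 28 + 31 + 30 + 31 + 30 + 31 + 31 + 30 + 31 + 30 + 31 + 31 + 28 + 31 + 30 + 31 + 30 + 31 + 31 + 30 + 31 + 30 + 1 = 1084.

1084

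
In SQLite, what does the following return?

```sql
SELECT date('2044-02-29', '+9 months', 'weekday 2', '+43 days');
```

2045-01-11

Adding +9 months to 2044-02-29 gives 2044-11-29.
`weekday 2` advances to the next Tuesday; 2044-11-29 is already a Tuesday, so it stays at 2044-11-29.
Applying '+43 days' to 2044-11-29: counting 43 days forward gives 2045-01-11.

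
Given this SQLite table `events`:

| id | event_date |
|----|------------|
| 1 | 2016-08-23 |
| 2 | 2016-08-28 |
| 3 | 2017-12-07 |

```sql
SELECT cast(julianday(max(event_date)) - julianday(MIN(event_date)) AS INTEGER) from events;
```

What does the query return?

471

MIN = 2016-08-23, MAX = 2017-12-07.
8 days remain in August 2016 after the 23rd (31 − 23).
Full months from September 2016 through November 2017 contribute their day counts.
Then 7 days into December 2017.
Total: 8 + 30 + 31 + 30 + 31 + 31 + 28 + 31 + 30 + 31 + 30 + 31 + 31 + 30 + 31 + 30 + 7 = 471.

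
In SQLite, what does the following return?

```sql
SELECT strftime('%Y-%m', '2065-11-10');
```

`%Y-%m` extracts the year-month: 2065-11.

2065-11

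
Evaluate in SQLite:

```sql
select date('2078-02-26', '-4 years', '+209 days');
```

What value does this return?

2074-09-23

Adding -4 years to 2078-02-26 gives 2074-02-26.
Applying '+209 days' to 2074-02-26: counting 209 days forward gives 2074-09-23.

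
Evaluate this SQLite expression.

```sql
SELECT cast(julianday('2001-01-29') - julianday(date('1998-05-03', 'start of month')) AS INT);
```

1004

`start of month` rewinds 1998-05-03 to 1998-05-01.
30 days remain in May 1998 after the 1st (31 − 1).
Full months from June 1998 through December 2000 contribute their day counts.
Then 29 days into January 2001.
Total: 30 + 30 + 31 + 31 + 30 + 31 + 30 + 31 + 31 + 28 + 31 + 30 + 31 + 30 + 31 + 31 + 30 + 31 + 30 + 31 + 31 + 29 + 31 + 30 + 31 + 30 + 31 + 31 + 30 + 31 + 30 + 31 + 29 = 1004.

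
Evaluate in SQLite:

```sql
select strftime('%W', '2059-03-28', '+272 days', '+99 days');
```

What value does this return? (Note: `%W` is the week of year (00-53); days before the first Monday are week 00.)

13

First apply '+272 days', '+99 days': 2059-03-28 → 2060-04-02.
2060-04-02 is a Friday. SQLite's %W counts Mondays since the year started; the result is 13.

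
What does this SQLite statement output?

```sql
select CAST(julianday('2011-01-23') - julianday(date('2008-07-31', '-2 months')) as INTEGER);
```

Adding -2 months to 2008-07-31 gives 2008-05-31.
0 days remain in May 2008 after the 31st (31 − 31).
Full months from June 2008 through December 2010 contribute their day counts.
Then 23 days into January 2011.
Total: 0 + 30 + 31 + 31 + 30 + 31 + 30 + 31 + 31 + 28 + 31 + 30 + 31 + 30 + 31 + 31 + 30 + 31 + 30 + 31 + 31 + 28 + 31 + 30 + 31 + 30 + 31 + 31 + 30 + 31 + 30 + 31 + 23 = 967.

967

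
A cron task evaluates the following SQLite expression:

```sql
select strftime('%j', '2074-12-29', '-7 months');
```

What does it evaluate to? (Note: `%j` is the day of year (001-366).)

149

First apply '-7 months': 2074-12-29 → 2074-05-29.
Day-of-year for 2074-05-29: days since 2074-01-01 inclusive = 149, zero-padded to 149.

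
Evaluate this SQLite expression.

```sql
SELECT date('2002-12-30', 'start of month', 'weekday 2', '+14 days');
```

`start of month` rewinds 2002-12-30 to 2002-12-01.
`weekday 2` advances to the next Tuesday; 2002-12-01 is a Sunday, so it moves forward to 2002-12-03.
Advancing 14 more days within December lands on 2002-12-17.

2002-12-17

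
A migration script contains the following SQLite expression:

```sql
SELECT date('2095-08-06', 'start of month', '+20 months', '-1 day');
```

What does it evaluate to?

2097-03-31

`start of month` rewinds 2095-08-06 to 2095-08-01.
Adding +20 months to 2095-08-01 gives 2097-04-01.
Going back 1 day from 2097-04-01 reaches 2097-03-31 (last day of March, 31 days).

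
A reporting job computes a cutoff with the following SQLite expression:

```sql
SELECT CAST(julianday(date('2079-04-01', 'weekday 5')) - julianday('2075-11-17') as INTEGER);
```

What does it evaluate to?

`weekday 5` advances to the next Friday; 2079-04-01 is a Saturday, so it moves forward to 2079-04-07.
13 days remain in November 2075 after the 17th (30 − 17).
Full months from December 2075 through March 2079 contribute their day counts.
Then 7 days into April 2079.
Total: 13 + 31 + 31 + 29 + 31 + 30 + 31 + 30 + 31 + 31 + 30 + 31 + 30 + 31 + 31 + 28 + 31 + 30 + 31 + 30 + 31 + 31 + 30 + 31 + 30 + 31 + 31 + 28 + 31 + 30 + 31 + 30 + 31 + 31 + 30 + 31 + 30 + 31 + 31 + 28 + 31 + 7 = 1237.

1237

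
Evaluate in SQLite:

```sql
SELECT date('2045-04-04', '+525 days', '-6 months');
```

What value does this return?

Applying '+525 days' to 2045-04-04: counting 525 days forward gives 2046-09-11.
Adding -6 months to 2046-09-11 gives 2046-03-11.

2046-03-11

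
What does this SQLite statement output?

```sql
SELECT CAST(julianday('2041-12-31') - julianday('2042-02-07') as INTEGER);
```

0 days remain in December 2041 after the 31st (31 − 31).
January 2042: 31 days.
Then 7 days into February 2042.
Total: 0 + 31 + 7 = 38.
The subtraction is earlier − later, so the result is −38 → -38.

-38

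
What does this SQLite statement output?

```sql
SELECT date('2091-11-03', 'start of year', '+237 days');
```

`start of year` rewinds 2091-11-03 to 2091-01-01.
Applying '+237 days' to 2091-01-01: counting 237 days forward gives 2091-08-26.

2091-08-26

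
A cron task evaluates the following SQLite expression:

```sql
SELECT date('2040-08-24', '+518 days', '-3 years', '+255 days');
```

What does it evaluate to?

Applying '+518 days' to 2040-08-24: counting 518 days forward gives 2042-01-24.
Adding -3 years to 2042-01-24 gives 2039-01-24.
Applying '+255 days' to 2039-01-24: counting 255 days forward gives 2039-10-06.

2039-10-06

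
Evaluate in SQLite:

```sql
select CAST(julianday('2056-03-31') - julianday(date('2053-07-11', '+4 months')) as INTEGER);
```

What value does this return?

871

Adding +4 months to 2053-07-11 gives 2053-11-11.
19 days remain in November 2053 after the 11th (30 − 11).
Full months from December 2053 through February 2056 contribute their day counts.
Then 31 days into March 2056.
Total: 19 + 31 + 31 + 28 + 31 + 30 + 31 + 30 + 31 + 31 + 30 + 31 + 30 + 31 + 31 + 28 + 31 + 30 + 31 + 30 + 31 + 31 + 30 + 31 + 30 + 31 + 31 + 29 + 31 = 871.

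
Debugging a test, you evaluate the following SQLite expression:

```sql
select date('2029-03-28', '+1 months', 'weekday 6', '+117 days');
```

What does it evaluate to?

2029-08-23

Adding +1 month to 2029-03-28 gives 2029-04-28.
`weekday 6` advances to the next Saturday; 2029-04-28 is already a Saturday, so it stays at 2029-04-28.
Applying '+117 days' to 2029-04-28: counting 117 days forward gives 2029-08-23.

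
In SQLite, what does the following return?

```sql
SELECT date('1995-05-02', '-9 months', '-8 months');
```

Adding -9 months to 1995-05-02 gives 1994-08-02.
Adding -8 months to 1994-08-02 gives 1993-12-02.

1993-12-02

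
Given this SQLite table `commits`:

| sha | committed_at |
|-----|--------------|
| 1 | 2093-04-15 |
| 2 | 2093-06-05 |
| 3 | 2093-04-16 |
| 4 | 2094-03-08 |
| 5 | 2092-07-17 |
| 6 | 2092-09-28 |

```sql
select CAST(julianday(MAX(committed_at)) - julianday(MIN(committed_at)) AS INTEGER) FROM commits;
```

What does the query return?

MIN = 2092-07-17, MAX = 2094-03-08.
14 days remain in July 2092 after the 17th (31 − 17).
Full months from August 2092 through February 2094 contribute their day counts.
Then 8 days into March 2094.
Total: 14 + 31 + 30 + 31 + 30 + 31 + 31 + 28 + 31 + 30 + 31 + 30 + 31 + 31 + 30 + 31 + 30 + 31 + 31 + 28 + 8 = 599.

599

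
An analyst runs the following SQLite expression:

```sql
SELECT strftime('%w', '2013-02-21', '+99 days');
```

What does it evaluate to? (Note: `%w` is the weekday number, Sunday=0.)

First apply '+99 days': 2013-02-21 → 2013-05-31.
2013-05-31 is a Friday; with Sunday=0 that is 5.

5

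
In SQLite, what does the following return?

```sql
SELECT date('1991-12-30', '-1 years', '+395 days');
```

1992-01-29

Adding -1 year to 1991-12-30 gives 1990-12-30.
Applying '+395 days' to 1990-12-30: counting 395 days forward gives 1992-01-29.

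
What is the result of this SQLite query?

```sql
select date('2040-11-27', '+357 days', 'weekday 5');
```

Applying '+357 days' to 2040-11-27: counting 357 days forward gives 2041-11-19.
`weekday 5` advances to the next Friday; 2041-11-19 is a Tuesday, so it moves forward to 2041-11-22.

2041-11-22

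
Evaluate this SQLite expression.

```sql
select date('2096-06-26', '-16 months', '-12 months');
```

Adding -16 months to 2096-06-26 gives 2095-02-26.
Adding -12 months to 2095-02-26 gives 2094-02-26.

2094-02-26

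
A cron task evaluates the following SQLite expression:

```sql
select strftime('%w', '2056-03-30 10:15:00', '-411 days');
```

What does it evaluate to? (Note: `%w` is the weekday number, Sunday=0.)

6

First apply '-411 days': 2056-03-30 10:15:00 → 2055-02-13 10:15:00.
2055-02-13 is a Saturday; with Sunday=0 that is 6.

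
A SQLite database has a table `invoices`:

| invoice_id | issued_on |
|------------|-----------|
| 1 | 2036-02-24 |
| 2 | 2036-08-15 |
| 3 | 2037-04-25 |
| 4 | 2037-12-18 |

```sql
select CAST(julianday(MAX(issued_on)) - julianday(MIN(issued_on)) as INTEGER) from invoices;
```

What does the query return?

663

MIN = 2036-02-24, MAX = 2037-12-18.
5 days remain in February 2036 after the 24th (29 − 24).
Full months from March 2036 through November 2037 contribute their day counts.
Then 18 days into December 2037.
Total: 5 + 31 + 30 + 31 + 30 + 31 + 31 + 30 + 31 + 30 + 31 + 31 + 28 + 31 + 30 + 31 + 30 + 31 + 31 + 30 + 31 + 30 + 18 = 663.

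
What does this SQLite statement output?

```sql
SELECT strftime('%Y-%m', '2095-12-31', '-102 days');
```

First apply '-102 days': 2095-12-31 → 2095-09-20.
`%Y-%m` extracts the year-month: 2095-09.

2095-09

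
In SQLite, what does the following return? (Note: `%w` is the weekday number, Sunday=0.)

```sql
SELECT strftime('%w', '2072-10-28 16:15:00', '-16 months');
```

First apply '-16 months': 2072-10-28 16:15:00 → 2071-06-28 16:15:00.
2071-06-28 is a Sunday; with Sunday=0 that is 0.

0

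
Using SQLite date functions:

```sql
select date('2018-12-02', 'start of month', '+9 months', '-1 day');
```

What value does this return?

`start of month` rewinds 2018-12-02 to 2018-12-01.
Adding +9 months to 2018-12-01 gives 2019-09-01.
Going back 1 day from 2019-09-01 reaches 2019-08-31 (last day of August, 31 days).

2019-08-31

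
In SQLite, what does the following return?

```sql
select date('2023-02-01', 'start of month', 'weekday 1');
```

2023-02-06

`start of month` rewinds 2023-02-01 to 2023-02-01.
`weekday 1` advances to the next Monday; 2023-02-01 is a Wednesday, so it moves forward to 2023-02-06.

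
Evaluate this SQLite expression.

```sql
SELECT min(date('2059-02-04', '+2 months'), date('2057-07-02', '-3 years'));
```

2054-07-02

date('2059-02-04', '+2 months') → 2059-04-04.
date('2057-07-02', '-3 years') → 2054-07-02.
Earlier of the two is 2054-07-02.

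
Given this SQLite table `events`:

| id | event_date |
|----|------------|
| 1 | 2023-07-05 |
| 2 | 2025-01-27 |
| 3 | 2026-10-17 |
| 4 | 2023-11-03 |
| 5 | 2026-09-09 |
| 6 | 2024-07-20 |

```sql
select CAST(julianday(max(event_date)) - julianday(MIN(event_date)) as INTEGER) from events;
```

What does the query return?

1200

MIN = 2023-07-05, MAX = 2026-10-17.
26 days remain in July 2023 after the 5th (31 − 5).
Full months from August 2023 through September 2026 contribute their day counts.
Then 17 days into October 2026.
Total: 26 + 31 + 30 + 31 + 30 + 31 + 31 + 29 + 31 + 30 + 31 + 30 + 31 + 31 + 30 + 31 + 30 + 31 + 31 + 28 + 31 + 30 + 31 + 30 + 31 + 31 + 30 + 31 + 30 + 31 + 31 + 28 + 31 + 30 + 31 + 30 + 31 + 31 + 30 + 17 = 1200.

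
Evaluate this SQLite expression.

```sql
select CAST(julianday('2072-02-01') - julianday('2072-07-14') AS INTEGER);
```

28 days remain in February 2072 after the 1st (29 − 1).
March 2072: 31 days.
April 2072: 30 days.
May 2072: 31 days.
June 2072: 30 days.
Then 14 days into July 2072.
Total: 28 + 31 + 30 + 31 + 30 + 14 = 164.
The subtraction is earlier − later, so the result is −164 → -164.

-164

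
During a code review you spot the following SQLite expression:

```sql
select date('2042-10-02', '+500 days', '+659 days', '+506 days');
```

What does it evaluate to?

2047-04-24

Applying '+500 days' to 2042-10-02: counting 500 days forward gives 2044-02-14.
Applying '+659 days' to 2044-02-14: counting 659 days forward gives 2045-12-04.
Applying '+506 days' to 2045-12-04: counting 506 days forward gives 2047-04-24.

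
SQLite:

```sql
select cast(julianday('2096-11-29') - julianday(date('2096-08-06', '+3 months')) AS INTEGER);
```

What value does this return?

Adding +3 months to 2096-08-06 gives 2096-11-06.
Both dates are in November 2096: 29 − 6 = 23.

23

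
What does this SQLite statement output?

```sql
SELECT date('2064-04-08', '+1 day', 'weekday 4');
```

Advancing 1 more day within April lands on 2064-04-09.
`weekday 4` advances to the next Thursday; 2064-04-09 is a Wednesday, so it moves forward to 2064-04-10.

2064-04-10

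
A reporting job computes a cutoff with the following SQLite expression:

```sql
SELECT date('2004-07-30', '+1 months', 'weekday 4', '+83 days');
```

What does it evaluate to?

Adding +1 month to 2004-07-30 gives 2004-08-30.
`weekday 4` advances to the next Thursday; 2004-08-30 is a Monday, so it moves forward to 2004-09-02.
Applying '+83 days' to 2004-09-02: counting 83 days forward gives 2004-11-24.

2004-11-24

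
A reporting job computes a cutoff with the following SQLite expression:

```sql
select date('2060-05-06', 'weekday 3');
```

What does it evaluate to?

`weekday 3` advances to the next Wednesday; 2060-05-06 is a Thursday, so it moves forward to 2060-05-12.

2060-05-12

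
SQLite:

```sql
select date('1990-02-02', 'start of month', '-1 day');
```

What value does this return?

`start of month` rewinds 1990-02-02 to 1990-02-01.
Going back 1 day from 1990-02-01 reaches 1990-01-31 (last day of January, 31 days).

1990-01-31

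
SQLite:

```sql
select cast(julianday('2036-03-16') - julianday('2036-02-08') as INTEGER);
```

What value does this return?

21 days remain in February 2036 after the 8th (29 − 8).
Then 16 days into March 2036.
Total: 21 + 16 = 37.

37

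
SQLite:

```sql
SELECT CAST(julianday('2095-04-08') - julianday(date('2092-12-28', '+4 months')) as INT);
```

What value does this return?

Adding +4 months to 2092-12-28 gives 2093-04-28.
2 days remain in April 2093 after the 28th (30 − 28).
Full months from May 2093 through March 2095 contribute their day counts.
Then 8 days into April 2095.
Total: 2 + 31 + 30 + 31 + 31 + 30 + 31 + 30 + 31 + 31 + 28 + 31 + 30 + 31 + 30 + 31 + 31 + 30 + 31 + 30 + 31 + 31 + 28 + 31 + 8 = 710.

710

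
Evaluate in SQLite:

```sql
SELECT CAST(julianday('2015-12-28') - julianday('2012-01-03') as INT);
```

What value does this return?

28 days remain in January 2012 after the 3rd (31 − 3).
Full months from February 2012 through November 2015 contribute their day counts.
Then 28 days into December 2015.
Total: 28 + 29 + 31 + 30 + 31 + 30 + 31 + 31 + 30 + 31 + 30 + 31 + 31 + 28 + 31 + 30 + 31 + 30 + 31 + 31 + 30 + 31 + 30 + 31 + 31 + 28 + 31 + 30 + 31 + 30 + 31 + 31 + 30 + 31 + 30 + 31 + 31 + 28 + 31 + 30 + 31 + 30 + 31 + 31 + 30 + 31 + 30 + 28 = 1455.

1455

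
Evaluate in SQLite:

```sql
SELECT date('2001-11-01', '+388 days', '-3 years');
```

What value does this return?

Applying '+388 days' to 2001-11-01: counting 388 days forward gives 2002-11-24.
Adding -3 years to 2002-11-24 gives 1999-11-24.

1999-11-24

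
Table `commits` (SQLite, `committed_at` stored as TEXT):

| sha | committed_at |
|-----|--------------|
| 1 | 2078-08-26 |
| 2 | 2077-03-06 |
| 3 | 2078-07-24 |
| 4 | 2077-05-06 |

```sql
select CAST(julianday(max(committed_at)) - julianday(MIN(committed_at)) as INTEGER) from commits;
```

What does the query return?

MIN = 2077-03-06, MAX = 2078-08-26.
25 days remain in March 2077 after the 6th (31 − 6).
Full months from April 2077 through July 2078 contribute their day counts.
Then 26 days into August 2078.
Total: 25 + 30 + 31 + 30 + 31 + 31 + 30 + 31 + 30 + 31 + 31 + 28 + 31 + 30 + 31 + 30 + 31 + 26 = 538.

538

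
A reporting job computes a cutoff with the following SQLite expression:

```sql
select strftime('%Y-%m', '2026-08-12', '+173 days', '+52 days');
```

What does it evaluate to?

First apply '+173 days', '+52 days': 2026-08-12 → 2027-03-25.
`%Y-%m` extracts the year-month: 2027-03.

2027-03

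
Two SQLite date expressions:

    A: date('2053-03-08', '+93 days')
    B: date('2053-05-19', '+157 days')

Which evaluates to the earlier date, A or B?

A = 2053-06-09.
B = 2053-10-23.
A is earlier.

A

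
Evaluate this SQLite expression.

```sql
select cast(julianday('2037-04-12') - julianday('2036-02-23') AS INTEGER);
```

414

6 days remain in February 2036 after the 23rd (29 − 23).
Full months from March 2036 through March 2037 contribute their day counts.
Then 12 days into April 2037.
Total: 6 + 31 + 30 + 31 + 30 + 31 + 31 + 30 + 31 + 30 + 31 + 31 + 28 + 31 + 12 = 414.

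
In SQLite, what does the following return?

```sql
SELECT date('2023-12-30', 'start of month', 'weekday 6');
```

2023-12-02

`start of month` rewinds 2023-12-30 to 2023-12-01.
`weekday 6` advances to the next Saturday; 2023-12-01 is a Friday, so it moves forward to 2023-12-02.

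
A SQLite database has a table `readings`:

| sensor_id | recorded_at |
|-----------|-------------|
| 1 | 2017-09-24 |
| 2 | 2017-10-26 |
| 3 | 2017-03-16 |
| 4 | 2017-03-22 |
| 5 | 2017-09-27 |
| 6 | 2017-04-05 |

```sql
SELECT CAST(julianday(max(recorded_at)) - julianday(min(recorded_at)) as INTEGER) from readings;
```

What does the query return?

MIN = 2017-03-16, MAX = 2017-10-26.
15 days remain in March 2017 after the 16th (31 − 16).
Full months from April 2017 through September 2017 contribute their day counts.
Then 26 days into October 2017.
Total: 15 + 30 + 31 + 30 + 31 + 31 + 30 + 26 = 224.

224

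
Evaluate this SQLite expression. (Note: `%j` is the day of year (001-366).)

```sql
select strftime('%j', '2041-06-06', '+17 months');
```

310

First apply '+17 months': 2041-06-06 → 2042-11-06.
Day-of-year for 2042-11-06: days since 2042-01-01 inclusive = 310, zero-padded to 310.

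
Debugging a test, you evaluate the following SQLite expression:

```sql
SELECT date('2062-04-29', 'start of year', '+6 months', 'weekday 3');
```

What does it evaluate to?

2062-07-05

`start of year` rewinds 2062-04-29 to 2062-01-01.
Adding +6 months to 2062-01-01 gives 2062-07-01.
`weekday 3` advances to the next Wednesday; 2062-07-01 is a Saturday, so it moves forward to 2062-07-05.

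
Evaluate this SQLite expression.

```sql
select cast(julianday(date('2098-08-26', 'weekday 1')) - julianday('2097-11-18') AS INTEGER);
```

`weekday 1` advances to the next Monday; 2098-08-26 is a Tuesday, so it moves forward to 2098-09-01.
12 days remain in November 2097 after the 18th (30 − 18).
Full months from December 2097 through August 2098 contribute their day counts.
Then 1 day into September 2098.
Total: 12 + 31 + 31 + 28 + 31 + 30 + 31 + 30 + 31 + 31 + 1 = 287.

287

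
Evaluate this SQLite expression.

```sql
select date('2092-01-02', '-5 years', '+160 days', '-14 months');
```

2086-04-11

Adding -5 years to 2092-01-02 gives 2087-01-02.
Applying '+160 days' to 2087-01-02: counting 160 days forward gives 2087-06-11.
Adding -14 months to 2087-06-11 gives 2086-04-11.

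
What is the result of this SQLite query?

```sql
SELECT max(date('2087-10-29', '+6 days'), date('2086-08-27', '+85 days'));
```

date('2087-10-29', '+6 days') → 2087-11-04.
date('2086-08-27', '+85 days') → 2086-11-20.
Later of the two is 2087-11-04.

2087-11-04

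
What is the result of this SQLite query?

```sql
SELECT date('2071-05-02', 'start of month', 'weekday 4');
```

2071-05-07

`start of month` rewinds 2071-05-02 to 2071-05-01.
`weekday 4` advances to the next Thursday; 2071-05-01 is a Friday, so it moves forward to 2071-05-07.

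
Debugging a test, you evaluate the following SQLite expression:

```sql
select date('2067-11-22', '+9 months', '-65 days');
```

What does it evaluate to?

Adding +9 months to 2067-11-22 gives 2068-08-22.
Applying '-65 days' to 2068-08-22: counting 65 days back gives 2068-06-18.

2068-06-18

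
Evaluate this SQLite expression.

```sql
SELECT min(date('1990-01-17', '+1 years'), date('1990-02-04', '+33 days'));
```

date('1990-01-17', '+1 years') → 1991-01-17.
date('1990-02-04', '+33 days') → 1990-03-09.
Earlier of the two is 1990-03-09.

1990-03-09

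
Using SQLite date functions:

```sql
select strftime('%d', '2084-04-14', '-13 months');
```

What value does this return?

14

First apply '-13 months': 2084-04-14 → 2083-03-14.
`%d` extracts the 2-digit day of month: 14.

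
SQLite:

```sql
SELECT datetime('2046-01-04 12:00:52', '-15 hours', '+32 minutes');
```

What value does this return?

2046-01-03 21:32:52

-15 hours from 2046-01-04 12:00:52 is 2046-01-03 21:00:52 (crosses midnight).
+32 minutes from 2046-01-03 21:00:52 is 2046-01-03 21:32:52.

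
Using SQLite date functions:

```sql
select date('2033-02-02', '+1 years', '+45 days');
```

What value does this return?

2034-03-19

Adding +1 year to 2033-02-02 gives 2034-02-02.
Applying '+45 days' to 2034-02-02: counting 45 days forward gives 2034-03-19.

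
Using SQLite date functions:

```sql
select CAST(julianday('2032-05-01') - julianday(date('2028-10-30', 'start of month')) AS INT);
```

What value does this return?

`start of month` rewinds 2028-10-30 to 2028-10-01.
30 days remain in October 2028 after the 1st (31 − 1).
Full months from November 2028 through April 2032 contribute their day counts.
Then 1 day into May 2032.
Total: 30 + 30 + 31 + 31 + 28 + 31 + 30 + 31 + 30 + 31 + 31 + 30 + 31 + 30 + 31 + 31 + 28 + 31 + 30 + 31 + 30 + 31 + 31 + 30 + 31 + 30 + 31 + 31 + 28 + 31 + 30 + 31 + 30 + 31 + 31 + 30 + 31 + 30 + 31 + 31 + 29 + 31 + 30 + 1 = 1308.

1308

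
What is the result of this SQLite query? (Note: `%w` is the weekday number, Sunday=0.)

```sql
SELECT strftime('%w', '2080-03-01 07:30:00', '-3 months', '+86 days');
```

First apply '-3 months', '+86 days': 2080-03-01 07:30:00 → 2080-02-25 07:30:00.
2080-02-25 is a Sunday; with Sunday=0 that is 0.

0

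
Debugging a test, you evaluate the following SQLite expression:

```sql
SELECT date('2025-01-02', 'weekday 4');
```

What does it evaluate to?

2025-01-02

`weekday 4` advances to the next Thursday; 2025-01-02 is already a Thursday, so it stays at 2025-01-02.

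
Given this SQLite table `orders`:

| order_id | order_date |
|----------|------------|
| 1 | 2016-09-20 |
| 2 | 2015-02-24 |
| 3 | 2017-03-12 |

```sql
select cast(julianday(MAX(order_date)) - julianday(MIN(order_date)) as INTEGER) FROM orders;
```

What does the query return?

747

MIN = 2015-02-24, MAX = 2017-03-12.
4 days remain in February 2015 after the 24th (28 − 24).
Full months from March 2015 through February 2017 contribute their day counts.
Then 12 days into March 2017.
Total: 4 + 31 + 30 + 31 + 30 + 31 + 31 + 30 + 31 + 30 + 31 + 31 + 29 + 31 + 30 + 31 + 30 + 31 + 31 + 30 + 31 + 30 + 31 + 31 + 28 + 12 = 747.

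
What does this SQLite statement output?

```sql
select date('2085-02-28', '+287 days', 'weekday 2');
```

Applying '+287 days' to 2085-02-28: counting 287 days forward gives 2085-12-12.
`weekday 2` advances to the next Tuesday; 2085-12-12 is a Wednesday, so it moves forward to 2085-12-18.

2085-12-18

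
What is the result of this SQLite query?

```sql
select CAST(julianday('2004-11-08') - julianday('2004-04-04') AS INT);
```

26 days remain in April 2004 after the 4th (30 − 4).
Full months from May 2004 through October 2004 contribute their day counts.
Then 8 days into November 2004.
Total: 26 + 31 + 30 + 31 + 31 + 30 + 31 + 8 = 218.

218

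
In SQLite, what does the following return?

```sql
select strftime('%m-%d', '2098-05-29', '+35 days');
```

First apply '+35 days': 2098-05-29 → 2098-07-03.
`%m-%d` extracts the month-day: 07-03.

07-03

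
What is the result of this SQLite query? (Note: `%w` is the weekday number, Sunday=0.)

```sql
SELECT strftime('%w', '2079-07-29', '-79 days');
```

4

First apply '-79 days': 2079-07-29 → 2079-05-11.
2079-05-11 is a Thursday; with Sunday=0 that is 4.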